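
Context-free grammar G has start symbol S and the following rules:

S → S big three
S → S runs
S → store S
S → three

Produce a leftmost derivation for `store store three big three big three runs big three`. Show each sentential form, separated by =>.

S => S big three   [S → S big three]
S big three => S runs big three   [S → S runs]
S runs big three => store S runs big three   [S → store S]
store S runs big three => store store S runs big three   [S → store S]
store store S runs big three => store store S big three runs big three   [S → S big three]
store store S big three runs big three => store store S big three big three runs big three   [S → S big three]
store store S big three big three runs big three => store store three big three big three runs big three   [S → three]

S => S big three => S runs big three => store S runs big three => store store S runs big three => store store S big three runs big three => store store S big three big three runs big three => store store three big three big three runs big three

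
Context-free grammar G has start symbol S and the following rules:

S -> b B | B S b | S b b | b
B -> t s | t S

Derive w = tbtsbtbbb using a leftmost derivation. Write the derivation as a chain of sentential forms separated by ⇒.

S ⇒ BSb   [S -> B S b]
BSb ⇒ tSSb   [B -> t S]
tSSb ⇒ tbSb   [S -> b]
tbSb ⇒ tbBSbb   [S -> B S b]
tbBSbb ⇒ tbtsSbb   [B -> t s]
tbtsSbb ⇒ tbtsbBbb   [S -> b B]
tbtsbBbb ⇒ tbtsbtSbb   [B -> t S]
tbtsbtSbb ⇒ tbtsbtbbb   [S -> b]

S ⇒ BSb ⇒ tSSb ⇒ tbSb ⇒ tbBSbb ⇒ tbtsSbb ⇒ tbtsbBbb ⇒ tbtsbtSbb ⇒ tbtsbtbbb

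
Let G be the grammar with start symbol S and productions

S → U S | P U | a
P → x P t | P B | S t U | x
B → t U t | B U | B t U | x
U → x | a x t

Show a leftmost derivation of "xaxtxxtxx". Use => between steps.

S=>PU=>StUU=>UStUU=>xStUU=>xUStUU=>xaxtStUU=>xaxtPUtUU=>xaxtxUtUU=>xaxtxxtUU=>xaxtxxtxU=>xaxtxxtxx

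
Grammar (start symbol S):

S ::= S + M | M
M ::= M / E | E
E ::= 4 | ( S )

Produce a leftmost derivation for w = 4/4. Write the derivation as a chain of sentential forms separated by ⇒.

S ⇒ M ⇒ M/E ⇒ E/E ⇒ 4/E ⇒ 4/4

S ⇒ M   [S ::= M]
M ⇒ M/E   [M ::= M / E]
M/E ⇒ E/E   [M ::= E]
E/E ⇒ 4/E   [E ::= 4]
4/E ⇒ 4/4   [E ::= 4]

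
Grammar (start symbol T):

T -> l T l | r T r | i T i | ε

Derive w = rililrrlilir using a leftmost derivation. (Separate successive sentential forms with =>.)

T=>rTr=>riTir=>rilTlir=>riliTilir=>rililTlilir=>rililrTrlilir=>rililrrlilir

T => rTr   [T -> r T r]
rTr => riTir   [T -> i T i]
riTir => rilTlir   [T -> l T l]
rilTlir => riliTilir   [T -> i T i]
riliTilir => rililTlilir   [T -> l T l]
rililTlilir => rililrTrlilir   [T -> r T r]
rililrTrlilir => rililrrlilir   [T -> ε]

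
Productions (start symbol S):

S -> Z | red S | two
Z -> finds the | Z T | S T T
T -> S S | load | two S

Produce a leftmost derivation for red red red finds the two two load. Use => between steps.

S => red S => red red S => red red Z => red red S T T => red red red S T T => red red red Z T T => red red red finds the T T => red red red finds the two S T => red red red finds the two two T => red red red finds the two two load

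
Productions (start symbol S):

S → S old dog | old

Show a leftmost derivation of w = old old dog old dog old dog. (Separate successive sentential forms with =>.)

S => S old dog => S old dog old dog => S old dog old dog old dog => old old dog old dog old dog

S => S old dog   [S → S old dog]
S old dog => S old dog old dog   [S → S old dog]
S old dog old dog => S old dog old dog old dog   [S → S old dog]
S old dog old dog old dog => old old dog old dog old dog   [S → old]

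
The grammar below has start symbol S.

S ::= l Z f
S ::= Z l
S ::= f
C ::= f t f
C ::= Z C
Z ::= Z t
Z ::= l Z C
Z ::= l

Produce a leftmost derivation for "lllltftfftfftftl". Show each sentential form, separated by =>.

S => Zl   [S ::= Z l]
Zl => Ztl   [Z ::= Z t]
Ztl => lZCtl   [Z ::= l Z C]
lZCtl => llZCCtl   [Z ::= l Z C]
llZCCtl => lllZCCCtl   [Z ::= l Z C]
lllZCCCtl => lllZtCCCtl   [Z ::= Z t]
lllZtCCCtl => lllltCCCtl   [Z ::= l]
lllltCCCtl => lllltftfCCtl   [C ::= f t f]
lllltftfCCtl => lllltftfftfCtl   [C ::= f t f]
lllltftfftfCtl => lllltftfftfftftl   [C ::= f t f]

S=>Zl=>Ztl=>lZCtl=>llZCCtl=>lllZCCCtl=>lllZtCCCtl=>lllltCCCtl=>lllltftfCCtl=>lllltftfftfCtl=>lllltftfftfftftl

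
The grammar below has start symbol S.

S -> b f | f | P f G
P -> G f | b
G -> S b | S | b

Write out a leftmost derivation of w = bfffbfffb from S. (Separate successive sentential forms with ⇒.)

S ⇒ PfG ⇒ GffG ⇒ SbffG ⇒ PfGbffG ⇒ GffGbffG ⇒ bffGbffG ⇒ bffSbffG ⇒ bfffbffG ⇒ bfffbffSb ⇒ bfffbfffb

S ⇒ PfG   [S -> P f G]
PfG ⇒ GffG   [P -> G f]
GffG ⇒ SbffG   [G -> S b]
SbffG ⇒ PfGbffG   [S -> P f G]
PfGbffG ⇒ GffGbffG   [P -> G f]
GffGbffG ⇒ bffGbffG   [G -> b]
bffGbffG ⇒ bffSbffG   [G -> S]
bffSbffG ⇒ bfffbffG   [S -> f]
bfffbffG ⇒ bfffbffSb   [G -> S b]
bfffbffSb ⇒ bfffbfffb   [S -> f]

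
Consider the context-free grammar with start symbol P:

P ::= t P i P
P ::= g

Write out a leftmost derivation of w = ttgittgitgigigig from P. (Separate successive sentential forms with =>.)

P => tPiP => ttPiPiP => ttgiPiP => ttgitPiPiP => ttgittPiPiPiP => ttgittgiPiPiP => ttgittgitPiPiPiP => ttgittgitgiPiPiP => ttgittgitgigiPiP => ttgittgitgigigiP => ttgittgitgigigig

P => tPiP   [P ::= t P i P]
tPiP => ttPiPiP   [P ::= t P i P]
ttPiPiP => ttgiPiP   [P ::= g]
ttgiPiP => ttgitPiPiP   [P ::= t P i P]
ttgitPiPiP => ttgittPiPiPiP   [P ::= t P i P]
ttgittPiPiPiP => ttgittgiPiPiP   [P ::= g]
ttgittgiPiPiP => ttgittgitPiPiPiP   [P ::= t P i P]
ttgittgitPiPiPiP => ttgittgitgiPiPiP   [P ::= g]
ttgittgitgiPiPiP => ttgittgitgigiPiP   [P ::= g]
ttgittgitgigiPiP => ttgittgitgigigiP   [P ::= g]
ttgittgitgigigiP => ttgittgitgigigig   [P ::= g]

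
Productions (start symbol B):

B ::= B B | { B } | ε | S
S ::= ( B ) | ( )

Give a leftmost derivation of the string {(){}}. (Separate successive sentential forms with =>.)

B => BB => {B}B => {BB}B => {SB}B => {()B}B => {()BB}B => {(){B}B}B => {(){}B}B => {(){}}B => {(){}}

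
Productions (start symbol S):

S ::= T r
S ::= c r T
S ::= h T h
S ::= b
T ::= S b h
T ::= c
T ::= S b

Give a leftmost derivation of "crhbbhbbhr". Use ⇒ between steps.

S ⇒ Tr ⇒ Sbhr ⇒ crTbhr ⇒ crSbbhr ⇒ crhThbbhr ⇒ crhSbhbbhr ⇒ crhbbhbbhr

S ⇒ Tr   [S ::= T r]
Tr ⇒ Sbhr   [T ::= S b h]
Sbhr ⇒ crTbhr   [S ::= c r T]
crTbhr ⇒ crSbbhr   [T ::= S b]
crSbbhr ⇒ crhThbbhr   [S ::= h T h]
crhThbbhr ⇒ crhSbhbbhr   [T ::= S b]
crhSbhbbhr ⇒ crhbbhbbhr   [S ::= b]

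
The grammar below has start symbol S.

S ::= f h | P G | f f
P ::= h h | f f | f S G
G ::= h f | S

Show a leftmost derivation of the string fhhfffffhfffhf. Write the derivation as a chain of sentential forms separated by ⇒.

S ⇒ PG   [S ::= P G]
PG ⇒ fSGG   [P ::= f S G]
fSGG ⇒ fPGGG   [S ::= P G]
fPGGG ⇒ fhhGGG   [P ::= h h]
fhhGGG ⇒ fhhSGG   [G ::= S]
fhhSGG ⇒ fhhPGGG   [S ::= P G]
fhhPGGG ⇒ fhhfSGGGG   [P ::= f S G]
fhhfSGGGG ⇒ fhhfffGGGG   [S ::= f f]
fhhfffGGGG ⇒ fhhfffSGGG   [G ::= S]
fhhfffSGGG ⇒ fhhfffffGGG   [S ::= f f]
fhhfffffGGG ⇒ fhhfffffhfGG   [G ::= h f]
fhhfffffhfGG ⇒ fhhfffffhfSG   [G ::= S]
fhhfffffhfSG ⇒ fhhfffffhfffG   [S ::= f f]
fhhfffffhfffG ⇒ fhhfffffhfffhf   [G ::= h f]

S ⇒ PG ⇒ fSGG ⇒ fPGGG ⇒ fhhGGG ⇒ fhhSGG ⇒ fhhPGGG ⇒ fhhfSGGGG ⇒ fhhfffGGGG ⇒ fhhfffSGGG ⇒ fhhfffffGGG ⇒ fhhfffffhfGG ⇒ fhhfffffhfSG ⇒ fhhfffffhfffG ⇒ fhhfffffhfffhf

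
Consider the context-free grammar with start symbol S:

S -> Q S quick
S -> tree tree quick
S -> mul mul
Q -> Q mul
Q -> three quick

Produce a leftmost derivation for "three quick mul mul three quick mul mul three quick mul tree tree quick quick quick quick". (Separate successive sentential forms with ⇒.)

S ⇒ Q S quick ⇒ Q mul S quick ⇒ Q mul mul S quick ⇒ three quick mul mul S quick ⇒ three quick mul mul Q S quick quick ⇒ three quick mul mul Q mul S quick quick ⇒ three quick mul mul Q mul mul S quick quick ⇒ three quick mul mul three quick mul mul S quick quick ⇒ three quick mul mul three quick mul mul Q S quick quick quick ⇒ three quick mul mul three quick mul mul Q mul S quick quick quick ⇒ three quick mul mul three quick mul mul three quick mul S quick quick quick ⇒ three quick mul mul three quick mul mul three quick mul tree tree quick quick quick quick

S ⇒ Q S quick   [S -> Q S quick]
Q S quick ⇒ Q mul S quick   [Q -> Q mul]
Q mul S quick ⇒ Q mul mul S quick   [Q -> Q mul]
Q mul mul S quick ⇒ three quick mul mul S quick   [Q -> three quick]
three quick mul mul S quick ⇒ three quick mul mul Q S quick quick   [S -> Q S quick]
three quick mul mul Q S quick quick ⇒ three quick mul mul Q mul S quick quick   [Q -> Q mul]
three quick mul mul Q mul S quick quick ⇒ three quick mul mul Q mul mul S quick quick   [Q -> Q mul]
three quick mul mul Q mul mul S quick quick ⇒ three quick mul mul three quick mul mul S quick quick   [Q -> three quick]
three quick mul mul three quick mul mul S quick quick ⇒ three quick mul mul three quick mul mul Q S quick quick quick   [S -> Q S quick]
three quick mul mul three quick mul mul Q S quick quick quick ⇒ three quick mul mul three quick mul mul Q mul S quick quick quick   [Q -> Q mul]
three quick mul mul three quick mul mul Q mul S quick quick quick ⇒ three quick mul mul three quick mul mul three quick mul S quick quick quick   [Q -> three quick]
three quick mul mul three quick mul mul three quick mul S quick quick quick ⇒ three quick mul mul three quick mul mul three quick mul tree tree quick quick quick quick   [S -> tree tree quick]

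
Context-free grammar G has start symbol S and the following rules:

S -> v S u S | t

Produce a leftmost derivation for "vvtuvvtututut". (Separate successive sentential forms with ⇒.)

S ⇒ vSuS   [S -> v S u S]
vSuS ⇒ vvSuSuS   [S -> v S u S]
vvSuSuS ⇒ vvtuSuS   [S -> t]
vvtuSuS ⇒ vvtuvSuSuS   [S -> v S u S]
vvtuvSuSuS ⇒ vvtuvvSuSuSuS   [S -> v S u S]
vvtuvvSuSuSuS ⇒ vvtuvvtuSuSuS   [S -> t]
vvtuvvtuSuSuS ⇒ vvtuvvtutuSuS   [S -> t]
vvtuvvtutuSuS ⇒ vvtuvvtututuS   [S -> t]
vvtuvvtututuS ⇒ vvtuvvtututut   [S -> t]

S⇒vSuS⇒vvSuSuS⇒vvtuSuS⇒vvtuvSuSuS⇒vvtuvvSuSuSuS⇒vvtuvvtuSuSuS⇒vvtuvvtutuSuS⇒vvtuvvtututuS⇒vvtuvvtututut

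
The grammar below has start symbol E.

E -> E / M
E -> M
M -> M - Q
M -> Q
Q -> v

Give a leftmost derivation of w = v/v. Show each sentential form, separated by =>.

E => E/M   [E -> E / M]
E/M => M/M   [E -> M]
M/M => Q/M   [M -> Q]
Q/M => v/M   [Q -> v]
v/M => v/Q   [M -> Q]
v/Q => v/v   [Q -> v]

E=>E/M=>M/M=>Q/M=>v/M=>v/Q=>v/v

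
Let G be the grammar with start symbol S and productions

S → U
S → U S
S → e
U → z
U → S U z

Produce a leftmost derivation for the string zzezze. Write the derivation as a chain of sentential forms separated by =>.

S => US   [S → U S]
US => SUzS   [U → S U z]
SUzS => USUzS   [S → U S]
USUzS => zSUzS   [U → z]
zSUzS => zUSUzS   [S → U S]
zUSUzS => zzSUzS   [U → z]
zzSUzS => zzeUzS   [S → e]
zzeUzS => zzezzS   [U → z]
zzezzS => zzezze   [S → e]

S=>US=>SUzS=>USUzS=>zSUzS=>zUSUzS=>zzSUzS=>zzeUzS=>zzezzS=>zzezze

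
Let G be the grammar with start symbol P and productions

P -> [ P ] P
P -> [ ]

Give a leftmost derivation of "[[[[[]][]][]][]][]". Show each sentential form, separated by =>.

P => [P]P => [[P]P]P => [[[P]P]P]P => [[[[P]P]P]P]P => [[[[[]]P]P]P]P => [[[[[]][]]P]P]P => [[[[[]][]][]]P]P => [[[[[]][]][]][]]P => [[[[[]][]][]][]][]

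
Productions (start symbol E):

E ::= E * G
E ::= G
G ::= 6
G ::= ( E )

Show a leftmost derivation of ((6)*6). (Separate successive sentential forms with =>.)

E=>G=>(E)=>(E*G)=>(G*G)=>((E)*G)=>((G)*G)=>((6)*G)=>((6)*6)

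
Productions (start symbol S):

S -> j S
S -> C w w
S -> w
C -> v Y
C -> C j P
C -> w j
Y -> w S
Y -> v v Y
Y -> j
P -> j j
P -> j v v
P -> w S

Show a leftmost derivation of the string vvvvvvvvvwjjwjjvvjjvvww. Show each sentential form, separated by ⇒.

S ⇒ Cww ⇒ CjPww ⇒ CjPjPww ⇒ vYjPjPww ⇒ vvvYjPjPww ⇒ vvvvvYjPjPww ⇒ vvvvvvvYjPjPww ⇒ vvvvvvvvvYjPjPww ⇒ vvvvvvvvvwSjPjPww ⇒ vvvvvvvvvwjSjPjPww ⇒ vvvvvvvvvwjjSjPjPww ⇒ vvvvvvvvvwjjwjPjPww ⇒ vvvvvvvvvwjjwjjvvjPww ⇒ vvvvvvvvvwjjwjjvvjjvvww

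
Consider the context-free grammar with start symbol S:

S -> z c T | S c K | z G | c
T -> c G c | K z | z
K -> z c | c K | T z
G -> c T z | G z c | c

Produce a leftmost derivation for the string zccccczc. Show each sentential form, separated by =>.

S => ScK => zcTcK => zccGccK => zcccccK => zccccczc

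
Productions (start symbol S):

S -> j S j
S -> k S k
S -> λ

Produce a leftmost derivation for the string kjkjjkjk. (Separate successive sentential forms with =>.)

S => kSk   [S -> k S k]
kSk => kjSjk   [S -> j S j]
kjSjk => kjkSkjk   [S -> k S k]
kjkSkjk => kjkjSjkjk   [S -> j S j]
kjkjSjkjk => kjkjjkjk   [S -> λ]

S => kSk => kjSjk => kjkSkjk => kjkjSjkjk => kjkjjkjk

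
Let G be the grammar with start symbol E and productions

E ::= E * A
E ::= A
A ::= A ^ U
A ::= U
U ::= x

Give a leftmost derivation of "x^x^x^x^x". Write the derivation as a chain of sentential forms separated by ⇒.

E ⇒ A ⇒ A^U ⇒ A^U^U ⇒ A^U^U^U ⇒ A^U^U^U^U ⇒ U^U^U^U^U ⇒ x^U^U^U^U ⇒ x^x^U^U^U ⇒ x^x^x^U^U ⇒ x^x^x^x^U ⇒ x^x^x^x^x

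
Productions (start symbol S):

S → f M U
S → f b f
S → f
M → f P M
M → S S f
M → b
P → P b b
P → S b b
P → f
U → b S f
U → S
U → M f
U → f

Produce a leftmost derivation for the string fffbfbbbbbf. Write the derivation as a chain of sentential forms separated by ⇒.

S ⇒ fMU ⇒ ffPMU ⇒ ffPbbMU ⇒ ffSbbbbMU ⇒ fffMUbbbbMU ⇒ fffbUbbbbMU ⇒ fffbfbbbbMU ⇒ fffbfbbbbbU ⇒ fffbfbbbbbf

S ⇒ fMU   [S → f M U]
fMU ⇒ ffPMU   [M → f P M]
ffPMU ⇒ ffPbbMU   [P → P b b]
ffPbbMU ⇒ ffSbbbbMU   [P → S b b]
ffSbbbbMU ⇒ fffMUbbbbMU   [S → f M U]
fffMUbbbbMU ⇒ fffbUbbbbMU   [M → b]
fffbUbbbbMU ⇒ fffbfbbbbMU   [U → f]
fffbfbbbbMU ⇒ fffbfbbbbbU   [M → b]
fffbfbbbbbU ⇒ fffbfbbbbbf   [U → f]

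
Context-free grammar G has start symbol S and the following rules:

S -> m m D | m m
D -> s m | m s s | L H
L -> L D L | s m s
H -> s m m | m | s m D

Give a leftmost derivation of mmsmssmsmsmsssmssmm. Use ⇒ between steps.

S ⇒ mmD ⇒ mmLH ⇒ mmLDLH ⇒ mmLDLDLH ⇒ mmsmsDLDLH ⇒ mmsmssmLDLH ⇒ mmsmssmsmsDLH ⇒ mmsmssmsmsmssLH ⇒ mmsmssmsmsmsssmsH ⇒ mmsmssmsmsmsssmssmm

S ⇒ mmD   [S -> m m D]
mmD ⇒ mmLH   [D -> L H]
mmLH ⇒ mmLDLH   [L -> L D L]
mmLDLH ⇒ mmLDLDLH   [L -> L D L]
mmLDLDLH ⇒ mmsmsDLDLH   [L -> s m s]
mmsmsDLDLH ⇒ mmsmssmLDLH   [D -> s m]
mmsmssmLDLH ⇒ mmsmssmsmsDLH   [L -> s m s]
mmsmssmsmsDLH ⇒ mmsmssmsmsmssLH   [D -> m s s]
mmsmssmsmsmssLH ⇒ mmsmssmsmsmsssmsH   [L -> s m s]
mmsmssmsmsmsssmsH ⇒ mmsmssmsmsmsssmssmm   [H -> s m m]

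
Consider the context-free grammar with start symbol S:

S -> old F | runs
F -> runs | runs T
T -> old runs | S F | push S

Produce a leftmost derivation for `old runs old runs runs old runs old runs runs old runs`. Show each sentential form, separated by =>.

S => old F   [S -> old F]
old F => old runs T   [F -> runs T]
old runs T => old runs S F   [T -> S F]
old runs S F => old runs old F F   [S -> old F]
old runs old F F => old runs old runs F   [F -> runs]
old runs old runs F => old runs old runs runs T   [F -> runs T]
old runs old runs runs T => old runs old runs runs S F   [T -> S F]
old runs old runs runs S F => old runs old runs runs old F F   [S -> old F]
old runs old runs runs old F F => old runs old runs runs old runs T F   [F -> runs T]
old runs old runs runs old runs T F => old runs old runs runs old runs old runs F   [T -> old runs]
old runs old runs runs old runs old runs F => old runs old runs runs old runs old runs runs T   [F -> runs T]
old runs old runs runs old runs old runs runs T => old runs old runs runs old runs old runs runs old runs   [T -> old runs]

S => old F => old runs T => old runs S F => old runs old F F => old runs old runs F => old runs old runs runs T => old runs old runs runs S F => old runs old runs runs old F F => old runs old runs runs old runs T F => old runs old runs runs old runs old runs F => old runs old runs runs old runs old runs runs T => old runs old runs runs old runs old runs runs old runs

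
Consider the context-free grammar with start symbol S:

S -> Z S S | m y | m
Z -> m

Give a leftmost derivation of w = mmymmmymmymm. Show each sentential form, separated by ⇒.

S ⇒ ZSS ⇒ mSS ⇒ mmyS ⇒ mmyZSS ⇒ mmymSS ⇒ mmymZSSS ⇒ mmymmSSS ⇒ mmymmmySS ⇒ mmymmmyZSSS ⇒ mmymmmymSSS ⇒ mmymmmymmySS ⇒ mmymmmymmymS ⇒ mmymmmymmymm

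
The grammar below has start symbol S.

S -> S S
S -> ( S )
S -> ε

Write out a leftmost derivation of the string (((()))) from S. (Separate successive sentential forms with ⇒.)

S⇒(S)⇒(SS)⇒((S)S)⇒(((S))S)⇒(((SS))S)⇒((((S)S))S)⇒(((()S))S)⇒(((()))S)⇒(((())))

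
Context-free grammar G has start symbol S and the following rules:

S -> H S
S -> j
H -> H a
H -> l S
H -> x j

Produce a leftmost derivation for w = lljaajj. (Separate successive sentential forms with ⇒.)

S ⇒ HS ⇒ lSS ⇒ lHSS ⇒ lHaSS ⇒ lHaaSS ⇒ llSaaSS ⇒ lljaaSS ⇒ lljaajS ⇒ lljaajj

S ⇒ HS   [S -> H S]
HS ⇒ lSS   [H -> l S]
lSS ⇒ lHSS   [S -> H S]
lHSS ⇒ lHaSS   [H -> H a]
lHaSS ⇒ lHaaSS   [H -> H a]
lHaaSS ⇒ llSaaSS   [H -> l S]
llSaaSS ⇒ lljaaSS   [S -> j]
lljaaSS ⇒ lljaajS   [S -> j]
lljaajS ⇒ lljaajj   [S -> j]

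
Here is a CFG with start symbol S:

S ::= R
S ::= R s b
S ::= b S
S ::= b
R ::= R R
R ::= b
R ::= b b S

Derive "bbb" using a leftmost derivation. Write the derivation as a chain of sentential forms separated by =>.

S => R   [S ::= R]
R => RR   [R ::= R R]
RR => RRR   [R ::= R R]
RRR => bRR   [R ::= b]
bRR => bbR   [R ::= b]
bbR => bbb   [R ::= b]

S => R => RR => RRR => bRR => bbR => bbb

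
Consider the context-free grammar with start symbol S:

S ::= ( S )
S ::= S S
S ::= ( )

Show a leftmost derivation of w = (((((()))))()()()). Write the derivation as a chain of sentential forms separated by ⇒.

S⇒(S)⇒(SS)⇒(SSS)⇒(SSSS)⇒((S)SSS)⇒(((S))SSS)⇒((((S)))SSS)⇒(((((S))))SSS)⇒(((((()))))SSS)⇒(((((()))))()SS)⇒(((((()))))()()S)⇒(((((()))))()()())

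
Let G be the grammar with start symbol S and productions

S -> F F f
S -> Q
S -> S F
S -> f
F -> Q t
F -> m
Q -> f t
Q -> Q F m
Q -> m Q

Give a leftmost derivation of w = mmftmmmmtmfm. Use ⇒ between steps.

S ⇒ SF ⇒ FFfF ⇒ QtFfF ⇒ mQtFfF ⇒ mmQtFfF ⇒ mmQFmtFfF ⇒ mmQFmFmtFfF ⇒ mmftFmFmtFfF ⇒ mmftmmFmtFfF ⇒ mmftmmmmtFfF ⇒ mmftmmmmtmfF ⇒ mmftmmmmtmfm

S ⇒ SF   [S -> S F]
SF ⇒ FFfF   [S -> F F f]
FFfF ⇒ QtFfF   [F -> Q t]
QtFfF ⇒ mQtFfF   [Q -> m Q]
mQtFfF ⇒ mmQtFfF   [Q -> m Q]
mmQtFfF ⇒ mmQFmtFfF   [Q -> Q F m]
mmQFmtFfF ⇒ mmQFmFmtFfF   [Q -> Q F m]
mmQFmFmtFfF ⇒ mmftFmFmtFfF   [Q -> f t]
mmftFmFmtFfF ⇒ mmftmmFmtFfF   [F -> m]
mmftmmFmtFfF ⇒ mmftmmmmtFfF   [F -> m]
mmftmmmmtFfF ⇒ mmftmmmmtmfF   [F -> m]
mmftmmmmtmfF ⇒ mmftmmmmtmfm   [F -> m]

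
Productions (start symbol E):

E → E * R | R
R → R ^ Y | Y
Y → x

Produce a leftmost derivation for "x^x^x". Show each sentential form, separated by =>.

E => R   [E → R]
R => R^Y   [R → R ^ Y]
R^Y => R^Y^Y   [R → R ^ Y]
R^Y^Y => Y^Y^Y   [R → Y]
Y^Y^Y => x^Y^Y   [Y → x]
x^Y^Y => x^x^Y   [Y → x]
x^x^Y => x^x^x   [Y → x]

E => R => R^Y => R^Y^Y => Y^Y^Y => x^Y^Y => x^x^Y => x^x^x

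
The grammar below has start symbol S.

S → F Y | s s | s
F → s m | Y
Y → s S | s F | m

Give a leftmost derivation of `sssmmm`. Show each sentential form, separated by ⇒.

S ⇒ FY ⇒ YY ⇒ sFY ⇒ sYY ⇒ ssSY ⇒ ssFYY ⇒ sssmYY ⇒ sssmmY ⇒ sssmmm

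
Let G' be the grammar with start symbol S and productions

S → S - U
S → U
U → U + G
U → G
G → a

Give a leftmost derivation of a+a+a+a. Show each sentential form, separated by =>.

S=>U=>U+G=>U+G+G=>U+G+G+G=>G+G+G+G=>a+G+G+G=>a+a+G+G=>a+a+a+G=>a+a+a+a

S => U   [S → U]
U => U+G   [U → U + G]
U+G => U+G+G   [U → U + G]
U+G+G => U+G+G+G   [U → U + G]
U+G+G+G => G+G+G+G   [U → G]
G+G+G+G => a+G+G+G   [G → a]
a+G+G+G => a+a+G+G   [G → a]
a+a+G+G => a+a+a+G   [G → a]
a+a+a+G => a+a+a+a   [G → a]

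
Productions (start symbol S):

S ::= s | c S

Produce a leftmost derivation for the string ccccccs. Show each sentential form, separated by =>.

S=>cS=>ccS=>cccS=>ccccS=>cccccS=>ccccccS=>ccccccs

S => cS   [S ::= c S]
cS => ccS   [S ::= c S]
ccS => cccS   [S ::= c S]
cccS => ccccS   [S ::= c S]
ccccS => cccccS   [S ::= c S]
cccccS => ccccccS   [S ::= c S]
ccccccS => ccccccs   [S ::= s]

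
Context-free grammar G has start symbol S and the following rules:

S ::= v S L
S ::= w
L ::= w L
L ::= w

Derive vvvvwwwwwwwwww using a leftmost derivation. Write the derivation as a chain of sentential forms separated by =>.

S => vSL => vvSLL => vvvSLLL => vvvvSLLLL => vvvvwLLLL => vvvvwwLLLL => vvvvwwwLLL => vvvvwwwwLLL => vvvvwwwwwLLL => vvvvwwwwwwLL => vvvvwwwwwwwLL => vvvvwwwwwwwwL => vvvvwwwwwwwwwL => vvvvwwwwwwwwww

S => vSL   [S ::= v S L]
vSL => vvSLL   [S ::= v S L]
vvSLL => vvvSLLL   [S ::= v S L]
vvvSLLL => vvvvSLLLL   [S ::= v S L]
vvvvSLLLL => vvvvwLLLL   [S ::= w]
vvvvwLLLL => vvvvwwLLLL   [L ::= w L]
vvvvwwLLLL => vvvvwwwLLL   [L ::= w]
vvvvwwwLLL => vvvvwwwwLLL   [L ::= w L]
vvvvwwwwLLL => vvvvwwwwwLLL   [L ::= w L]
vvvvwwwwwLLL => vvvvwwwwwwLL   [L ::= w]
vvvvwwwwwwLL => vvvvwwwwwwwLL   [L ::= w L]
vvvvwwwwwwwLL => vvvvwwwwwwwwL   [L ::= w]
vvvvwwwwwwwwL => vvvvwwwwwwwwwL   [L ::= w L]
vvvvwwwwwwwwwL => vvvvwwwwwwwwww   [L ::= w]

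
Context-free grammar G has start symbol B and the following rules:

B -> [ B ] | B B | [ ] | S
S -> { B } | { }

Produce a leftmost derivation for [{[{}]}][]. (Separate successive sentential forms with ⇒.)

B ⇒ BB ⇒ [B]B ⇒ [S]B ⇒ [{B}]B ⇒ [{[B]}]B ⇒ [{[S]}]B ⇒ [{[{}]}]B ⇒ [{[{}]}][]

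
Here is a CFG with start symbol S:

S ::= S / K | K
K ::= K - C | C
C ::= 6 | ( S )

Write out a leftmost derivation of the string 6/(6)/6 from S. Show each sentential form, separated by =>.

S => S/K   [S ::= S / K]
S/K => S/K/K   [S ::= S / K]
S/K/K => K/K/K   [S ::= K]
K/K/K => C/K/K   [K ::= C]
C/K/K => 6/K/K   [C ::= 6]
6/K/K => 6/C/K   [K ::= C]
6/C/K => 6/(S)/K   [C ::= ( S )]
6/(S)/K => 6/(K)/K   [S ::= K]
6/(K)/K => 6/(C)/K   [K ::= C]
6/(C)/K => 6/(6)/K   [C ::= 6]
6/(6)/K => 6/(6)/C   [K ::= C]
6/(6)/C => 6/(6)/6   [C ::= 6]

S => S/K => S/K/K => K/K/K => C/K/K => 6/K/K => 6/C/K => 6/(S)/K => 6/(K)/K => 6/(C)/K => 6/(6)/K => 6/(6)/C => 6/(6)/6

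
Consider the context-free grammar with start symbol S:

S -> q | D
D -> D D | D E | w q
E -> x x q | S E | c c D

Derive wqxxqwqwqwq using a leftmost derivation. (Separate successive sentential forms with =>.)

S => D => DD => DDD => DDDD => DEDDD => wqEDDD => wqxxqDDD => wqxxqwqDD => wqxxqwqwqD => wqxxqwqwqwq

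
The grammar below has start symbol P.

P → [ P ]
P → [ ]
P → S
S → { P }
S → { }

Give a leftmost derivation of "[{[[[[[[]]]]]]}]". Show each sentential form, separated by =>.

P => [P]   [P → [ P ]]
[P] => [S]   [P → S]
[S] => [{P}]   [S → { P }]
[{P}] => [{[P]}]   [P → [ P ]]
[{[P]}] => [{[[P]]}]   [P → [ P ]]
[{[[P]]}] => [{[[[P]]]}]   [P → [ P ]]
[{[[[P]]]}] => [{[[[[P]]]]}]   [P → [ P ]]
[{[[[[P]]]]}] => [{[[[[[P]]]]]}]   [P → [ P ]]
[{[[[[[P]]]]]}] => [{[[[[[[]]]]]]}]   [P → [ ]]

P => [P] => [S] => [{P}] => [{[P]}] => [{[[P]]}] => [{[[[P]]]}] => [{[[[[P]]]]}] => [{[[[[[P]]]]]}] => [{[[[[[[]]]]]]}]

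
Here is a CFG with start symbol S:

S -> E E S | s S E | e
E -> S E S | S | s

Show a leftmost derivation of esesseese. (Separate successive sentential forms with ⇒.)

S ⇒ EES   [S -> E E S]
EES ⇒ SESES   [E -> S E S]
SESES ⇒ eESES   [S -> e]
eESES ⇒ eSESSES   [E -> S E S]
eSESSES ⇒ esSEESSES   [S -> s S E]
esSEESSES ⇒ eseEESSES   [S -> e]
eseEESSES ⇒ esesESSES   [E -> s]
esesESSES ⇒ esessSSES   [E -> s]
esessSSES ⇒ esesseSES   [S -> e]
esesseSES ⇒ esesseeES   [S -> e]
esesseeES ⇒ esesseesS   [E -> s]
esesseesS ⇒ esesseese   [S -> e]

S ⇒ EES ⇒ SESES ⇒ eESES ⇒ eSESSES ⇒ esSEESSES ⇒ eseEESSES ⇒ esesESSES ⇒ esessSSES ⇒ esesseSES ⇒ esesseeES ⇒ esesseesS ⇒ esesseese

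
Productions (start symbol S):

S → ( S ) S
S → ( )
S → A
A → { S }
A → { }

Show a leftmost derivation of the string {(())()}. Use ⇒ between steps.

S ⇒ A ⇒ {S} ⇒ {(S)S} ⇒ {(())S} ⇒ {(())()}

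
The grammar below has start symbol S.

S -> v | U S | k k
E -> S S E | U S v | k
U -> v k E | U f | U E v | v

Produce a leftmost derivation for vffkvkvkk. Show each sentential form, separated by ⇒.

S ⇒ US ⇒ UEvS ⇒ UEvEvS ⇒ UfEvEvS ⇒ UffEvEvS ⇒ vffEvEvS ⇒ vffkvEvS ⇒ vffkvkvS ⇒ vffkvkvkk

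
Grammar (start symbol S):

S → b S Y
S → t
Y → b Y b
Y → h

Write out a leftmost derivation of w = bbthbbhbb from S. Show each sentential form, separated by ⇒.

S ⇒ bSY   [S → b S Y]
bSY ⇒ bbSYY   [S → b S Y]
bbSYY ⇒ bbtYY   [S → t]
bbtYY ⇒ bbthY   [Y → h]
bbthY ⇒ bbthbYb   [Y → b Y b]
bbthbYb ⇒ bbthbbYbb   [Y → b Y b]
bbthbbYbb ⇒ bbthbbhbb   [Y → h]

S ⇒ bSY ⇒ bbSYY ⇒ bbtYY ⇒ bbthY ⇒ bbthbYb ⇒ bbthbbYbb ⇒ bbthbbhbb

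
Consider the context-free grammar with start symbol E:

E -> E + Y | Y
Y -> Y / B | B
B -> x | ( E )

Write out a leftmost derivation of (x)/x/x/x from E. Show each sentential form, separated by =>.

E => Y => Y/B => Y/B/B => Y/B/B/B => B/B/B/B => (E)/B/B/B => (Y)/B/B/B => (B)/B/B/B => (x)/B/B/B => (x)/x/B/B => (x)/x/x/B => (x)/x/x/x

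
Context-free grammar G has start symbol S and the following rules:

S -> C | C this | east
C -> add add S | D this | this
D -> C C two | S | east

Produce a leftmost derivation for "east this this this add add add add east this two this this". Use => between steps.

S => C this   [S -> C this]
C this => D this this   [C -> D this]
D this this => C C two this this   [D -> C C two]
C C two this this => D this C two this this   [C -> D this]
D this C two this this => S this C two this this   [D -> S]
S this C two this this => C this this C two this this   [S -> C this]
C this this C two this this => D this this this C two this this   [C -> D this]
D this this this C two this this => east this this this C two this this   [D -> east]
east this this this C two this this => east this this this add add S two this this   [C -> add add S]
east this this this add add S two this this => east this this this add add C this two this this   [S -> C this]
east this this this add add C this two this this => east this this this add add add add S this two this this   [C -> add add S]
east this this this add add add add S this two this this => east this this this add add add add east this two this this   [S -> east]

S => C this => D this this => C C two this this => D this C two this this => S this C two this this => C this this C two this this => D this this this C two this this => east this this this C two this this => east this this this add add S two this this => east this this this add add C this two this this => east this this this add add add add S this two this this => east this this this add add add add east this two this this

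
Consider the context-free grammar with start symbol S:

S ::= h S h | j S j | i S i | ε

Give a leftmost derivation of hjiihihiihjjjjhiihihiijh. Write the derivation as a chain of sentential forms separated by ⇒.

S ⇒ hSh ⇒ hjSjh ⇒ hjiSijh ⇒ hjiiSiijh ⇒ hjiihShiijh ⇒ hjiihiSihiijh ⇒ hjiihihShihiijh ⇒ hjiihihiSihihiijh ⇒ hjiihihiiSiihihiijh ⇒ hjiihihiihShiihihiijh ⇒ hjiihihiihjSjhiihihiijh ⇒ hjiihihiihjjSjjhiihihiijh ⇒ hjiihihiihjjjjhiihihiijh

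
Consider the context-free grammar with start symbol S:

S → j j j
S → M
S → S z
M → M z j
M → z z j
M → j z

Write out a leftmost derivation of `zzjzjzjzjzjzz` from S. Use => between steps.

S => Sz => Szz => Mzz => Mzjzz => Mzjzjzz => Mzjzjzjzz => Mzjzjzjzjzz => zzjzjzjzjzjzz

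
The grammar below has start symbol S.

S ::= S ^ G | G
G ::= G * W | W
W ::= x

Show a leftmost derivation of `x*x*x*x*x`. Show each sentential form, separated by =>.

S=>G=>G*W=>G*W*W=>G*W*W*W=>G*W*W*W*W=>W*W*W*W*W=>x*W*W*W*W=>x*x*W*W*W=>x*x*x*W*W=>x*x*x*x*W=>x*x*x*x*x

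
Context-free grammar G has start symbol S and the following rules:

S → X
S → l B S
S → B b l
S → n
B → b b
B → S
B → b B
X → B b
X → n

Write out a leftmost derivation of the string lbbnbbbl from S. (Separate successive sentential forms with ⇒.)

S ⇒ lBS ⇒ lbBS ⇒ lbbBS ⇒ lbbSS ⇒ lbbXS ⇒ lbbnS ⇒ lbbnBbl ⇒ lbbnbbbl

S ⇒ lBS   [S → l B S]
lBS ⇒ lbBS   [B → b B]
lbBS ⇒ lbbBS   [B → b B]
lbbBS ⇒ lbbSS   [B → S]
lbbSS ⇒ lbbXS   [S → X]
lbbXS ⇒ lbbnS   [X → n]
lbbnS ⇒ lbbnBbl   [S → B b l]
lbbnBbl ⇒ lbbnbbbl   [B → b b]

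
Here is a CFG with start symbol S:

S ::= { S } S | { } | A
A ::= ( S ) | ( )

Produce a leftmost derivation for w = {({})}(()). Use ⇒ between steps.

S ⇒ {S}S ⇒ {A}S ⇒ {(S)}S ⇒ {({})}S ⇒ {({})}A ⇒ {({})}(S) ⇒ {({})}(A) ⇒ {({})}(())

S ⇒ {S}S   [S ::= { S } S]
{S}S ⇒ {A}S   [S ::= A]
{A}S ⇒ {(S)}S   [A ::= ( S )]
{(S)}S ⇒ {({})}S   [S ::= { }]
{({})}S ⇒ {({})}A   [S ::= A]
{({})}A ⇒ {({})}(S)   [A ::= ( S )]
{({})}(S) ⇒ {({})}(A)   [S ::= A]
{({})}(A) ⇒ {({})}(())   [A ::= ( )]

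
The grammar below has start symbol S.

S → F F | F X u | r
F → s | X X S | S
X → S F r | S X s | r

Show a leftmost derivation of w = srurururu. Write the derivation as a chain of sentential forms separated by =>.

S=>FXu=>SXu=>FXuXu=>SXuXu=>FXuXuXu=>SXuXuXu=>FXuXuXuXu=>sXuXuXuXu=>sruXuXuXu=>sruruXuXu=>srururuXu=>srurururu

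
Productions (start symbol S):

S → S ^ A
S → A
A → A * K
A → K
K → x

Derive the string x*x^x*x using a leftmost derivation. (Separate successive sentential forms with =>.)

S => S^A => A^A => A*K^A => K*K^A => x*K^A => x*x^A => x*x^A*K => x*x^K*K => x*x^x*K => x*x^x*x

S => S^A   [S → S ^ A]
S^A => A^A   [S → A]
A^A => A*K^A   [A → A * K]
A*K^A => K*K^A   [A → K]
K*K^A => x*K^A   [K → x]
x*K^A => x*x^A   [K → x]
x*x^A => x*x^A*K   [A → A * K]
x*x^A*K => x*x^K*K   [A → K]
x*x^K*K => x*x^x*K   [K → x]
x*x^x*K => x*x^x*x   [K → x]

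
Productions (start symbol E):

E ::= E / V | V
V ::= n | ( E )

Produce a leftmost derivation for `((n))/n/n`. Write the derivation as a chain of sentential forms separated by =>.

E => E/V   [E ::= E / V]
E/V => E/V/V   [E ::= E / V]
E/V/V => V/V/V   [E ::= V]
V/V/V => (E)/V/V   [V ::= ( E )]
(E)/V/V => (V)/V/V   [E ::= V]
(V)/V/V => ((E))/V/V   [V ::= ( E )]
((E))/V/V => ((V))/V/V   [E ::= V]
((V))/V/V => ((n))/V/V   [V ::= n]
((n))/V/V => ((n))/n/V   [V ::= n]
((n))/n/V => ((n))/n/n   [V ::= n]

E => E/V => E/V/V => V/V/V => (E)/V/V => (V)/V/V => ((E))/V/V => ((V))/V/V => ((n))/V/V => ((n))/n/V => ((n))/n/n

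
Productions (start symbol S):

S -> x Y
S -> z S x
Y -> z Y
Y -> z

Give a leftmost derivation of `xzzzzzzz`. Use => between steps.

S=>xY=>xzY=>xzzY=>xzzzY=>xzzzzY=>xzzzzzY=>xzzzzzzY=>xzzzzzzz

S => xY   [S -> x Y]
xY => xzY   [Y -> z Y]
xzY => xzzY   [Y -> z Y]
xzzY => xzzzY   [Y -> z Y]
xzzzY => xzzzzY   [Y -> z Y]
xzzzzY => xzzzzzY   [Y -> z Y]
xzzzzzY => xzzzzzzY   [Y -> z Y]
xzzzzzzY => xzzzzzzz   [Y -> z]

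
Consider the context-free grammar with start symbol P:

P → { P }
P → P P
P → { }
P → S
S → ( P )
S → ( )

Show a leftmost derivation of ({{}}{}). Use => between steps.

P=>S=>(P)=>(PP)=>({P}P)=>({{}}P)=>({{}}{})

P => S   [P → S]
S => (P)   [S → ( P )]
(P) => (PP)   [P → P P]
(PP) => ({P}P)   [P → { P }]
({P}P) => ({{}}P)   [P → { }]
({{}}P) => ({{}}{})   [P → { }]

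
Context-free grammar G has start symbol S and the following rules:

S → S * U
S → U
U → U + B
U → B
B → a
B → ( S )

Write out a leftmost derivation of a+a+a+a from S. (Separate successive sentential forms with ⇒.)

S ⇒ U ⇒ U+B ⇒ U+B+B ⇒ U+B+B+B ⇒ B+B+B+B ⇒ a+B+B+B ⇒ a+a+B+B ⇒ a+a+a+B ⇒ a+a+a+a

S ⇒ U   [S → U]
U ⇒ U+B   [U → U + B]
U+B ⇒ U+B+B   [U → U + B]
U+B+B ⇒ U+B+B+B   [U → U + B]
U+B+B+B ⇒ B+B+B+B   [U → B]
B+B+B+B ⇒ a+B+B+B   [B → a]
a+B+B+B ⇒ a+a+B+B   [B → a]
a+a+B+B ⇒ a+a+a+B   [B → a]
a+a+a+B ⇒ a+a+a+a   [B → a]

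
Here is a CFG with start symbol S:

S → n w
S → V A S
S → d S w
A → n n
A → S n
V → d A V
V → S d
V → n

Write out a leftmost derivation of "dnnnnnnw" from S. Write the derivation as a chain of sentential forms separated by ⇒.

S ⇒ VAS ⇒ dAVAS ⇒ dnnVAS ⇒ dnnnAS ⇒ dnnnnnS ⇒ dnnnnnnw

S ⇒ VAS   [S → V A S]
VAS ⇒ dAVAS   [V → d A V]
dAVAS ⇒ dnnVAS   [A → n n]
dnnVAS ⇒ dnnnAS   [V → n]
dnnnAS ⇒ dnnnnnS   [A → n n]
dnnnnnS ⇒ dnnnnnnw   [S → n w]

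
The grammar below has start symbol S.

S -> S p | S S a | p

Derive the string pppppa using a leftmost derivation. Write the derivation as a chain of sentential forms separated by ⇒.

S⇒SSa⇒SpSa⇒SppSa⇒SpppSa⇒ppppSa⇒pppppa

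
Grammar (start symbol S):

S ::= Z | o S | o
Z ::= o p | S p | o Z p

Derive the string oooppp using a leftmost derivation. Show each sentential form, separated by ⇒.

S⇒oS⇒oZ⇒ooZp⇒ooSpp⇒ooZpp⇒oooppp

S ⇒ oS   [S ::= o S]
oS ⇒ oZ   [S ::= Z]
oZ ⇒ ooZp   [Z ::= o Z p]
ooZp ⇒ ooSpp   [Z ::= S p]
ooSpp ⇒ ooZpp   [S ::= Z]
ooZpp ⇒ oooppp   [Z ::= o p]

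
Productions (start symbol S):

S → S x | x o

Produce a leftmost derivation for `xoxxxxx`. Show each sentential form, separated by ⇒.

S ⇒ Sx   [S → S x]
Sx ⇒ Sxx   [S → S x]
Sxx ⇒ Sxxx   [S → S x]
Sxxx ⇒ Sxxxx   [S → S x]
Sxxxx ⇒ Sxxxxx   [S → S x]
Sxxxxx ⇒ xoxxxxx   [S → x o]

S⇒Sx⇒Sxx⇒Sxxx⇒Sxxxx⇒Sxxxxx⇒xoxxxxx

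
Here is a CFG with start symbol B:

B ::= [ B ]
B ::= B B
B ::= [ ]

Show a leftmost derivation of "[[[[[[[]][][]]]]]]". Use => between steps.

B=>[B]=>[[B]]=>[[[B]]]=>[[[[B]]]]=>[[[[[B]]]]]=>[[[[[BB]]]]]=>[[[[[BBB]]]]]=>[[[[[[B]BB]]]]]=>[[[[[[[]]BB]]]]]=>[[[[[[[]][]B]]]]]=>[[[[[[[]][][]]]]]]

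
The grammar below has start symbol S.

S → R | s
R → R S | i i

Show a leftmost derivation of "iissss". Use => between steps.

S => R   [S → R]
R => RS   [R → R S]
RS => RSS   [R → R S]
RSS => RSSS   [R → R S]
RSSS => RSSSS   [R → R S]
RSSSS => iiSSSS   [R → i i]
iiSSSS => iisSSS   [S → s]
iisSSS => iissSS   [S → s]
iissSS => iisssS   [S → s]
iisssS => iissss   [S → s]

S => R => RS => RSS => RSSS => RSSSS => iiSSSS => iisSSS => iissSS => iisssS => iissss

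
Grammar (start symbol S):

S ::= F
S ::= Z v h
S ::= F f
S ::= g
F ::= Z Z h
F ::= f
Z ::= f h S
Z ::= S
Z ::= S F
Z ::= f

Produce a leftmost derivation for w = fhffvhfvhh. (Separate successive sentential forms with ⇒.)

S ⇒ F   [S ::= F]
F ⇒ ZZh   [F ::= Z Z h]
ZZh ⇒ SZh   [Z ::= S]
SZh ⇒ ZvhZh   [S ::= Z v h]
ZvhZh ⇒ fhSvhZh   [Z ::= f h S]
fhSvhZh ⇒ fhFfvhZh   [S ::= F f]
fhFfvhZh ⇒ fhffvhZh   [F ::= f]
fhffvhZh ⇒ fhffvhSh   [Z ::= S]
fhffvhSh ⇒ fhffvhZvhh   [S ::= Z v h]
fhffvhZvhh ⇒ fhffvhfvhh   [Z ::= f]

S ⇒ F ⇒ ZZh ⇒ SZh ⇒ ZvhZh ⇒ fhSvhZh ⇒ fhFfvhZh ⇒ fhffvhZh ⇒ fhffvhSh ⇒ fhffvhZvhh ⇒ fhffvhfvhh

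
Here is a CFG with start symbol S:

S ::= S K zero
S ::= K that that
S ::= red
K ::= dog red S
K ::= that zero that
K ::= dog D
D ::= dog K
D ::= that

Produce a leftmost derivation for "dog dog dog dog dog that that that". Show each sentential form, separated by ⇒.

S ⇒ K that that ⇒ dog D that that ⇒ dog dog K that that ⇒ dog dog dog D that that ⇒ dog dog dog dog K that that ⇒ dog dog dog dog dog D that that ⇒ dog dog dog dog dog that that that

S ⇒ K that that   [S ::= K that that]
K that that ⇒ dog D that that   [K ::= dog D]
dog D that that ⇒ dog dog K that that   [D ::= dog K]
dog dog K that that ⇒ dog dog dog D that that   [K ::= dog D]
dog dog dog D that that ⇒ dog dog dog dog K that that   [D ::= dog K]
dog dog dog dog K that that ⇒ dog dog dog dog dog D that that   [K ::= dog D]
dog dog dog dog dog D that that ⇒ dog dog dog dog dog that that that   [D ::= that]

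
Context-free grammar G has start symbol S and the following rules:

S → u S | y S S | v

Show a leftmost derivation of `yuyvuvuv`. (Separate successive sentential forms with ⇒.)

S ⇒ ySS   [S → y S S]
ySS ⇒ yuSS   [S → u S]
yuSS ⇒ yuySSS   [S → y S S]
yuySSS ⇒ yuyvSS   [S → v]
yuyvSS ⇒ yuyvuSS   [S → u S]
yuyvuSS ⇒ yuyvuvS   [S → v]
yuyvuvS ⇒ yuyvuvuS   [S → u S]
yuyvuvuS ⇒ yuyvuvuv   [S → v]

S ⇒ ySS ⇒ yuSS ⇒ yuySSS ⇒ yuyvSS ⇒ yuyvuSS ⇒ yuyvuvS ⇒ yuyvuvuS ⇒ yuyvuvuv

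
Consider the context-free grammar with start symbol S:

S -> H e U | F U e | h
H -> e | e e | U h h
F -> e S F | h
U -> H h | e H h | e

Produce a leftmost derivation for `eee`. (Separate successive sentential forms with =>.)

S=>HeU=>eeU=>eee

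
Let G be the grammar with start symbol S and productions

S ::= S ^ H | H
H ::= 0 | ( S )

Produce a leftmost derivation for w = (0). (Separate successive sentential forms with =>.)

S => H => (S) => (H) => (0)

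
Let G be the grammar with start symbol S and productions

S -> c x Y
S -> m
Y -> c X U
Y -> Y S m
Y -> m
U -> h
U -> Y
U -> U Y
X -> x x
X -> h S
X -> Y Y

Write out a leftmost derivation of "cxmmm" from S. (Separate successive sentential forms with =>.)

S => cxY   [S -> c x Y]
cxY => cxYSm   [Y -> Y S m]
cxYSm => cxmSm   [Y -> m]
cxmSm => cxmmm   [S -> m]

S => cxY => cxYSm => cxmSm => cxmmm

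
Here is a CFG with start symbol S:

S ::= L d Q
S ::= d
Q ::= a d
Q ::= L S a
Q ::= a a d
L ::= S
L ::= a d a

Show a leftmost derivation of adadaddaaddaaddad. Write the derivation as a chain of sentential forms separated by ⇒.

S ⇒ LdQ   [S ::= L d Q]
LdQ ⇒ SdQ   [L ::= S]
SdQ ⇒ LdQdQ   [S ::= L d Q]
LdQdQ ⇒ SdQdQ   [L ::= S]
SdQdQ ⇒ LdQdQdQ   [S ::= L d Q]
LdQdQdQ ⇒ SdQdQdQ   [L ::= S]
SdQdQdQ ⇒ LdQdQdQdQ   [S ::= L d Q]
LdQdQdQdQ ⇒ adadQdQdQdQ   [L ::= a d a]
adadQdQdQdQ ⇒ adadaddQdQdQ   [Q ::= a d]
adadaddQdQdQ ⇒ adadaddaaddQdQ   [Q ::= a a d]
adadaddaaddQdQ ⇒ adadaddaaddaaddQ   [Q ::= a a d]
adadaddaaddaaddQ ⇒ adadaddaaddaaddad   [Q ::= a d]

S ⇒ LdQ ⇒ SdQ ⇒ LdQdQ ⇒ SdQdQ ⇒ LdQdQdQ ⇒ SdQdQdQ ⇒ LdQdQdQdQ ⇒ adadQdQdQdQ ⇒ adadaddQdQdQ ⇒ adadaddaaddQdQ ⇒ adadaddaaddaaddQ ⇒ adadaddaaddaaddad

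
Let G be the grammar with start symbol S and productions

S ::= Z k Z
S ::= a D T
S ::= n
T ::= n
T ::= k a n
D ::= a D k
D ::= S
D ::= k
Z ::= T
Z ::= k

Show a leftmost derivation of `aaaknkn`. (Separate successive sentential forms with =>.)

S => aDT => aaDkT => aaSkT => aaaDTkT => aaakTkT => aaaknkT => aaaknkn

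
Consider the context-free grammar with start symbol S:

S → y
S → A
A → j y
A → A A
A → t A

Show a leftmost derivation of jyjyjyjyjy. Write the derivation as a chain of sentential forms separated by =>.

S => A   [S → A]
A => AA   [A → A A]
AA => jyA   [A → j y]
jyA => jyAA   [A → A A]
jyAA => jyjyA   [A → j y]
jyjyA => jyjyAA   [A → A A]
jyjyAA => jyjyAAA   [A → A A]
jyjyAAA => jyjyjyAA   [A → j y]
jyjyjyAA => jyjyjyjyA   [A → j y]
jyjyjyjyA => jyjyjyjyjy   [A → j y]

S => A => AA => jyA => jyAA => jyjyA => jyjyAA => jyjyAAA => jyjyjyAA => jyjyjyjyA => jyjyjyjyjy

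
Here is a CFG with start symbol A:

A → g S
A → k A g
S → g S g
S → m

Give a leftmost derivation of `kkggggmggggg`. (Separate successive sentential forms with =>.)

A => kAg   [A → k A g]
kAg => kkAgg   [A → k A g]
kkAgg => kkgSgg   [A → g S]
kkgSgg => kkggSggg   [S → g S g]
kkggSggg => kkgggSgggg   [S → g S g]
kkgggSgggg => kkggggSggggg   [S → g S g]
kkggggSggggg => kkggggmggggg   [S → m]

A => kAg => kkAgg => kkgSgg => kkggSggg => kkgggSgggg => kkggggSggggg => kkggggmggggg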